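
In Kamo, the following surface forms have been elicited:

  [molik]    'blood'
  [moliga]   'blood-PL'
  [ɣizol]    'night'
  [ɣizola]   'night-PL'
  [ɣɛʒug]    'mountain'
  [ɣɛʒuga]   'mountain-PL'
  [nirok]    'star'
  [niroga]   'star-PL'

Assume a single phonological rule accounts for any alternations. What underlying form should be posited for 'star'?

/nirok/

'star' shows [k] ~ [g] at the end of the stem ([nirok] vs [niroga]).
If /g/ were underlying and a rule turned it into [k] in isolation, 'mountain' would also alternate; but it has [g] in both [ɣɛʒug] and [ɣɛʒuga].
Therefore /k/ is basic and [g] is derived by intervocalic voicing (voiceless stops become voiced between vowels).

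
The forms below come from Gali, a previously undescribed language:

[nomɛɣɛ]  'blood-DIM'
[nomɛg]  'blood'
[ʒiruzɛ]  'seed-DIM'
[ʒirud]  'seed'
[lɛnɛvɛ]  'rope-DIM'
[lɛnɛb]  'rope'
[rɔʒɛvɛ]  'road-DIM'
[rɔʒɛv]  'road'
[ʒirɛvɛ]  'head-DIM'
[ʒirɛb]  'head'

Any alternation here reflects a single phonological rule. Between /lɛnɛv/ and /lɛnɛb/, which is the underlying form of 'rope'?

/lɛnɛb/

The stem for 'rope' ends in [v] in [lɛnɛvɛ] but [b] in [lɛnɛb].
If /v/ were underlying and a rule turned it into [b] in isolation, 'road' would also alternate; but it has [v] in both [rɔʒɛvɛ] and [rɔʒɛv].
So /b/ is underlying, and a rule of intervocalic spirantization — voiced stops become fricatives between vowels — gives [v].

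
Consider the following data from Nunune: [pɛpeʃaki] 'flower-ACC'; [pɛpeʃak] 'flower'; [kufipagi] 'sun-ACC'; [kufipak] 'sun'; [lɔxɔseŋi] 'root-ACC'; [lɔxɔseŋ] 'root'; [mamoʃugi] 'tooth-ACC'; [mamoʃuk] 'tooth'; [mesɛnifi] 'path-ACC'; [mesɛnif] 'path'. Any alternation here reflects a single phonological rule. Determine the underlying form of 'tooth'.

/mamoʃug/

The stem for 'tooth' ends in [g] in [mamoʃugi] but [k] in [mamoʃuk].
If /k/ were underlying and a rule turned it into [g] before the ACC suffix, 'flower' would also alternate; but it has [k] in both [pɛpeʃaki] and [pɛpeʃak].
So /g/ is underlying, and a rule of word-final obstruent devoicing — voiced obstruents become voiceless word-finally — gives [k].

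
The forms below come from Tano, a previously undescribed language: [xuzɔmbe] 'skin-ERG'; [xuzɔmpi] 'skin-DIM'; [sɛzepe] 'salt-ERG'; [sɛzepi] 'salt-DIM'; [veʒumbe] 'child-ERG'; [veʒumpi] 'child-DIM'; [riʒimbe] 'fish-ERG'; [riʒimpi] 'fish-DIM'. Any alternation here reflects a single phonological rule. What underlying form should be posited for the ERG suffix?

The ERG morpheme has two allomorphs, [-be] and [-pe].
By contrast the DIM suffix keeps its initial [p] throughout — that segment must be underlying.
The ERG suffix is therefore /-be/ underlyingly, with post-vocalic devoicing: voiced stops become voiceless after a vowel.

/-be/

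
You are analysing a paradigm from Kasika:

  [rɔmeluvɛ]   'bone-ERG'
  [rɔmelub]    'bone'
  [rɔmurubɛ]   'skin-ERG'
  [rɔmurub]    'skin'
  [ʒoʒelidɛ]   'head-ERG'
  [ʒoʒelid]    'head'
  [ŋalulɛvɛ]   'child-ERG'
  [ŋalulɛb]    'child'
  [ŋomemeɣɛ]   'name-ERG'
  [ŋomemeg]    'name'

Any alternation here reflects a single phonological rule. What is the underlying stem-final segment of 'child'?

The root 'child' surfaces as [ŋalulɛvɛ] and [ŋalulɛb], with a stem-final [v] ~ [b] alternation.
Compare 'skin', with invariant [b] in [rɔmurubɛ] and [rɔmurub]: an analysis with underlying /b/ and a rule producing [v] before the ERG suffix would wrongly predict alternation here too.
So /v/ is underlying, and a rule of word-final hardening — voiced fricatives become stops word-finally — gives [b].

/v/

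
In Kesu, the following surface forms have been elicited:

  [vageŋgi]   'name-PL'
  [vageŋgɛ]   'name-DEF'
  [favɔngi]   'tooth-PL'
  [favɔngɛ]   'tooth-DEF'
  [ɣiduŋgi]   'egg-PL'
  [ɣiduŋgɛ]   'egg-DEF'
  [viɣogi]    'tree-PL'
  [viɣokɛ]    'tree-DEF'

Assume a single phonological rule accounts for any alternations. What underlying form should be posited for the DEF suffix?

The DEF suffix surfaces as [-gɛ] and [-kɛ], depending on the final segment of the stem.
The PL suffix, which begins with [g], is invariant after every stem; so [g] is not altered by any rule here.
The DEF suffix is therefore /-kɛ/ underlyingly, with post-nasal voicing: voiceless stops become voiced after a nasal.

/-kɛ/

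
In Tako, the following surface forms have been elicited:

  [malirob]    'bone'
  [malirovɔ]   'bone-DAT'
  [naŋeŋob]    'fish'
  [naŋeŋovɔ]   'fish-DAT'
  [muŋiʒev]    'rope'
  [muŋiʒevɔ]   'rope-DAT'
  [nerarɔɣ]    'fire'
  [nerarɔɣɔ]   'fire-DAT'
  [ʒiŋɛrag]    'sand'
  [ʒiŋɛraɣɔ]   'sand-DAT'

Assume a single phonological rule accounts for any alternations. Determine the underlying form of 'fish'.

/naŋeŋob/

The stem for 'fish' ends in [b] in [naŋeŋob] but [v] in [naŋeŋovɔ].
The stem 'rope' ([muŋiʒev], [muŋiʒevɔ]) shows [v] unchanged in both environments, so [v] cannot be basic with [b] derived in isolation.
Therefore /b/ is basic and [v] is derived by intervocalic spirantization (voiced stops become fricatives between vowels).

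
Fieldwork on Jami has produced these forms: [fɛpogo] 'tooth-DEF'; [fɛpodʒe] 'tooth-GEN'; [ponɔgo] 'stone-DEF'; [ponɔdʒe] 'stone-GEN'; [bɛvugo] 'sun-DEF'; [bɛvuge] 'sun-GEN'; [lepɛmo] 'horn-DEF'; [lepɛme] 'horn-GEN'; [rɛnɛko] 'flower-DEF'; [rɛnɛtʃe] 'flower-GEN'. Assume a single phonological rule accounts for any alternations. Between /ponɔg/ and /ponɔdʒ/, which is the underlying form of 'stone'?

/ponɔdʒ/

The stem for 'stone' ends in [g] in [ponɔgo] but [dʒ] in [ponɔdʒe].
But 'sun' keeps [g] in both environments ([bɛvugo], [bɛvuge]), so there is no rule changing /g/ to [dʒ] before the GEN suffix.
So /dʒ/ is underlying, and a rule of depalatalization — palato-alveolar /tʃ/ and /dʒ/ become [k] and [g] when no front vowel follows — gives [g].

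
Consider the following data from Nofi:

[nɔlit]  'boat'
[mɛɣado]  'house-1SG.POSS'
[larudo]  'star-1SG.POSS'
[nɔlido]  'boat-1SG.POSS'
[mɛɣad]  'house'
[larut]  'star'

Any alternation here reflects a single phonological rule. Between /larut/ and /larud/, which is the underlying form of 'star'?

The root 'star' surfaces as [larut] and [larudo], with a stem-final [t] ~ [d] alternation.
The stem 'house' ([mɛɣad], [mɛɣado]) shows [d] unchanged in both environments, so [d] cannot be basic with [t] derived in isolation.
The alternation reflects intervocalic voicing: voiceless stops become voiced between vowels. /t/ is underlying.

/larut/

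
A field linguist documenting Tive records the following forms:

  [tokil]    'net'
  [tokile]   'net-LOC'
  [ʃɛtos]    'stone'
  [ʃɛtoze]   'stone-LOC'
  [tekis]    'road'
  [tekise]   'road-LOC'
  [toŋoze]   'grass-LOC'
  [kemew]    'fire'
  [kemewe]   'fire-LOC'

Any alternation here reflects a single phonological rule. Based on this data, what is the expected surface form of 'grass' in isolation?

[toŋos]

In [ʃɛtos] and [ʃɛtoze] the final segment of 'stone' alternates: [s] ~ [z].
If /s/ were underlying and a rule turned it into [z] before the LOC suffix, 'road' would also alternate; but it has [s] in both [tekis] and [tekise].
So /z/ is underlying, and a rule of word-final obstruent devoicing — voiced obstruents become voiceless word-finally — gives [s].
The one attested form of 'grass', [toŋoze], shows underlying /toŋoz/. Applying the same rule word-finally gives [toŋos].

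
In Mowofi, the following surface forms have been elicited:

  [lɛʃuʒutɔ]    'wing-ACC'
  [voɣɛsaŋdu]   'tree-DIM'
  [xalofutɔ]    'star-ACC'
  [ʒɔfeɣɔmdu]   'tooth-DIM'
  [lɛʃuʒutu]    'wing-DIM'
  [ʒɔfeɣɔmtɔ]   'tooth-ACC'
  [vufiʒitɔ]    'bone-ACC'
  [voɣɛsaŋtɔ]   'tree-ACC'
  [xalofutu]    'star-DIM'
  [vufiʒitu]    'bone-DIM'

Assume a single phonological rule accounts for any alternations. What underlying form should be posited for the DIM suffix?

The DIM morpheme has two allomorphs, [-du] and [-tu].
By contrast the ACC suffix keeps its initial [t] throughout — that segment must be underlying.
The DIM suffix is therefore /-du/ underlyingly, with post-vocalic devoicing: voiced stops become voiceless after a vowel.

/-du/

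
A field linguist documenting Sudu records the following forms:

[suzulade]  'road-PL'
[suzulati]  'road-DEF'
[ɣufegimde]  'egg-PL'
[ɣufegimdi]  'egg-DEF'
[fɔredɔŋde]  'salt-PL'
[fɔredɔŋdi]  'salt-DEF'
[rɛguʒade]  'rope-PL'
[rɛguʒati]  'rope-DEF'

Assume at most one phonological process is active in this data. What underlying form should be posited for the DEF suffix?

/-ti/

The DEF morpheme has two allomorphs, [-di] and [-ti].
The PL suffix, which begins with [d], is invariant after every stem; so [d] is not altered by any rule here.
The DEF suffix is therefore /-ti/ underlyingly, with post-nasal voicing: voiceless stops become voiced after a nasal.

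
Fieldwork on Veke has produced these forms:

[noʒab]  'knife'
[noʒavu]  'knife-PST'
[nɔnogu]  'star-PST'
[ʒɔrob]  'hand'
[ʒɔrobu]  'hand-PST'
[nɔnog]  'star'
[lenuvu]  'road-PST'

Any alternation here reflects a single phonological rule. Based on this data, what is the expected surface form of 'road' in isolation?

[lenub]

'knife' shows [v] ~ [b] at the end of the stem ([noʒavu] vs [noʒab]).
If /b/ were underlying and a rule turned it into [v] before the PST suffix, 'hand' would also alternate; but it has [b] in both [ʒɔrobu] and [ʒɔrob].
Therefore /v/ is basic and [b] is derived by word-final hardening (voiced fricatives become stops word-finally).
From [lenuvu] the stem 'road' is /lenuv/; word-finally this yields [lenub].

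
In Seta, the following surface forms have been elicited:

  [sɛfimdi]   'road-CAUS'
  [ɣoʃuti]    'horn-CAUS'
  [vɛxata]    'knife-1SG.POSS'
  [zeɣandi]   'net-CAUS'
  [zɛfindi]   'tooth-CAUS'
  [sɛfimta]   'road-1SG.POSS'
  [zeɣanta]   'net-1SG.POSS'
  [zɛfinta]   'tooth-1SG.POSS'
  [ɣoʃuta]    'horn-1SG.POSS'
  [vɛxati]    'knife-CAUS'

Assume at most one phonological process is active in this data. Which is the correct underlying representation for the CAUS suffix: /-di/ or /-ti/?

/-di/

The CAUS suffix surfaces as [-di] and [-ti], depending on the final segment of the stem.
The 1SG.POSS suffix, which begins with [t], is invariant after every stem; so [t] is not altered by any rule here.
So the underlying form is /-di/, and voiced stops become voiceless after a vowel.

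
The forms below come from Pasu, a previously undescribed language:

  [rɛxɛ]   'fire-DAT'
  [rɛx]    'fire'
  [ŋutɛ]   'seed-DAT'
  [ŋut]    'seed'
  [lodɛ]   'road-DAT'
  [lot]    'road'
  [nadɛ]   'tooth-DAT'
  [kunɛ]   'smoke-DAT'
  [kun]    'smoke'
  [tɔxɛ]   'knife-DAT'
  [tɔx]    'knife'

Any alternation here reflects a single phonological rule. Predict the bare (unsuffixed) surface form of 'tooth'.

'road' shows [d] ~ [t] at the end of the stem ([lodɛ] vs [lot]).
Compare 'seed', with invariant [t] in [ŋutɛ] and [ŋut]: an analysis with underlying /t/ and a rule producing [d] before the DAT suffix would wrongly predict alternation here too.
The alternation reflects word-final obstruent devoicing: voiced obstruents become voiceless word-finally. /d/ is underlying.
The one attested form of 'tooth', [nadɛ], shows underlying /nad/. Applying the same rule word-finally gives [nat].

[nat]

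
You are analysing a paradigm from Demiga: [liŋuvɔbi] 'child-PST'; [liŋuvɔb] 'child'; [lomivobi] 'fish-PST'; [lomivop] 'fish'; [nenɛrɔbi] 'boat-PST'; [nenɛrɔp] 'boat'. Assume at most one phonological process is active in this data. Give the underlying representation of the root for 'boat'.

In [nenɛrɔbi] and [nenɛrɔp] the final segment of 'boat' alternates: [b] ~ [p].
If /b/ were underlying and a rule turned it into [p] in isolation, 'child' would also alternate; but it has [b] in both [liŋuvɔbi] and [liŋuvɔb].
The underlying segment must be /p/; voiceless stops become voiced between vowels, yielding [b] there.

/nenɛrɔp/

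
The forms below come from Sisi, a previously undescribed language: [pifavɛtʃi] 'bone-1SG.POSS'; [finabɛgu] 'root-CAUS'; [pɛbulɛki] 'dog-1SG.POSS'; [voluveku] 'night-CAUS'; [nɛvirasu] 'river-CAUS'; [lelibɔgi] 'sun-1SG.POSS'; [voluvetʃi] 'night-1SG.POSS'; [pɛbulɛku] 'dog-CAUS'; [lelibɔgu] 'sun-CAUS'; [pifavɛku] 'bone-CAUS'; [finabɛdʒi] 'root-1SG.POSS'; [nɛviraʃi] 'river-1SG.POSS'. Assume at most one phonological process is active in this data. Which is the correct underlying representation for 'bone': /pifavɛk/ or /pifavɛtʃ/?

/pifavɛtʃ/

In [pifavɛtʃi] and [pifavɛku] the final segment of 'bone' alternates: [tʃ] ~ [k].
But 'dog' keeps [k] in both environments ([pɛbulɛki], [pɛbulɛku]), so there is no rule changing /k/ to [tʃ] before the 1SG.POSS suffix.
So /tʃ/ is underlying, and a rule of depalatalization — palato-alveolar /tʃ/, /dʒ/ and /ʃ/ become [k], [g] and [s] when no front vowel follows — gives [k].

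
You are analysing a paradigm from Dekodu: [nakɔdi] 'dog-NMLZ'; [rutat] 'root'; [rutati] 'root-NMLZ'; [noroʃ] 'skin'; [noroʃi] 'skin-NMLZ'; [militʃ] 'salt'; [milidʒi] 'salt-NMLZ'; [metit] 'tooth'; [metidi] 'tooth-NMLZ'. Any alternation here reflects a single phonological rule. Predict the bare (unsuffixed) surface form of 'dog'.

The root 'tooth' surfaces as [metit] and [metidi], with a stem-final [t] ~ [d] alternation.
Compare 'root', with invariant [t] in [rutat] and [rutati]: an analysis with underlying /t/ and a rule producing [d] before the NMLZ suffix would wrongly predict alternation here too.
The underlying segment must be /d/; voiced obstruents become voiceless word-finally, yielding [t] there.
From [nakɔdi] the stem 'dog' is /nakɔd/; word-finally this yields [nakɔt].

[nakɔt]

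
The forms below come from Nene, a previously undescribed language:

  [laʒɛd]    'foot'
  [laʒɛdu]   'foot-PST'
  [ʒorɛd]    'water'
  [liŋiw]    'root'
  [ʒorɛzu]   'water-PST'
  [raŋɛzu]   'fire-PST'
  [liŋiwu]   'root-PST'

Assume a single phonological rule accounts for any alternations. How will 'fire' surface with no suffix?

[raŋɛd]

'water' shows [z] ~ [d] at the end of the stem ([ʒorɛzu] vs [ʒorɛd]).
If /d/ were underlying and a rule turned it into [z] before the PST suffix, 'foot' would also alternate; but it has [d] in both [laʒɛdu] and [laʒɛd].
The underlying segment must be /z/; voiced fricatives become stops word-finally, yielding [d] there.
The one attested form of 'fire', [raŋɛzu], shows underlying /raŋɛz/. Applying the same rule word-finally gives [raŋɛd].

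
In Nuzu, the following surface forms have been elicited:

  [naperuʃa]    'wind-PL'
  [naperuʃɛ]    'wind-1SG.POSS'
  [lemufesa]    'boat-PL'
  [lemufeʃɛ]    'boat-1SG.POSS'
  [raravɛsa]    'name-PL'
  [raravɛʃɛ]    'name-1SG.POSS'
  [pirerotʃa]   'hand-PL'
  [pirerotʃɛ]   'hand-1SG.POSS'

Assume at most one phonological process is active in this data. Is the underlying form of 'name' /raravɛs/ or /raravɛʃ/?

/raravɛs/

The root 'name' surfaces as [raravɛsa] and [raravɛʃɛ], with a stem-final [s] ~ [ʃ] alternation.
Compare 'wind', with invariant [ʃ] in [naperuʃa] and [naperuʃɛ]: an analysis with underlying /ʃ/ and a rule producing [s] before the PL suffix would wrongly predict alternation here too.
So /s/ is underlying, and a rule of palatalization before a front vowel — /s/ becomes palato-alveolar [ʃ] before a front vowel — gives [ʃ].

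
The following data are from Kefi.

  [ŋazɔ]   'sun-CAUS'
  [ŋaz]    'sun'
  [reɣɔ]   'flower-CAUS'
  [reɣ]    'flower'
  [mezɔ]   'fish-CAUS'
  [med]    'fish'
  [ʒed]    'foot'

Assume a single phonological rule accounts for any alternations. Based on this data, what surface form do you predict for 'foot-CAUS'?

[ʒezɔ]

In [mezɔ] and [med] the final segment of 'fish' alternates: [z] ~ [d].
If /z/ were underlying and a rule turned it into [d] in isolation, 'sun' would also alternate; but it has [z] in both [ŋazɔ] and [ŋaz].
The alternation reflects intervocalic spirantization: voiced stops become fricatives between vowels. /d/ is underlying.
The one attested form of 'foot', [ʒed], shows underlying /ʒed/. Applying the same rule between vowels gives [ʒezɔ].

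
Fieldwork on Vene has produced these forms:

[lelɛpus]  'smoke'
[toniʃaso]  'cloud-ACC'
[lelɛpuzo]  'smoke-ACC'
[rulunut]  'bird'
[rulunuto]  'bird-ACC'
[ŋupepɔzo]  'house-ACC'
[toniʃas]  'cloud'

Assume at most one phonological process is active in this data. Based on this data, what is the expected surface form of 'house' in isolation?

[ŋupepɔs]

In [lelɛpuzo] and [lelɛpus] the final segment of 'smoke' alternates: [z] ~ [s].
The stem 'cloud' ([toniʃaso], [toniʃas]) shows [s] unchanged in both environments, so [s] cannot be basic with [z] derived before the ACC suffix.
The alternation reflects word-final obstruent devoicing: voiced obstruents become voiceless word-finally. /z/ is underlying.
The one attested form of 'house', [ŋupepɔzo], shows underlying /ŋupepɔz/. Applying the same rule word-finally gives [ŋupepɔs].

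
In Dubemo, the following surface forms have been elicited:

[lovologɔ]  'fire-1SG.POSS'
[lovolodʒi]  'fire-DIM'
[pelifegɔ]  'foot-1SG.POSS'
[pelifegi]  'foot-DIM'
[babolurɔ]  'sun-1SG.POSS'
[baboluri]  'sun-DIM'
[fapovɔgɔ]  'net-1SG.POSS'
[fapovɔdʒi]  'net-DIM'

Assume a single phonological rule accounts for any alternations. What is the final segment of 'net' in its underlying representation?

In [fapovɔgɔ] and [fapovɔdʒi] the final segment of 'net' alternates: [g] ~ [dʒ].
If /g/ were underlying and a rule turned it into [dʒ] before the DIM suffix, 'foot' would also alternate; but it has [g] in both [pelifegɔ] and [pelifegi].
Therefore /dʒ/ is basic and [g] is derived by depalatalization (palato-alveolar /dʒ/ becomes [g] when no front vowel follows).

/dʒ/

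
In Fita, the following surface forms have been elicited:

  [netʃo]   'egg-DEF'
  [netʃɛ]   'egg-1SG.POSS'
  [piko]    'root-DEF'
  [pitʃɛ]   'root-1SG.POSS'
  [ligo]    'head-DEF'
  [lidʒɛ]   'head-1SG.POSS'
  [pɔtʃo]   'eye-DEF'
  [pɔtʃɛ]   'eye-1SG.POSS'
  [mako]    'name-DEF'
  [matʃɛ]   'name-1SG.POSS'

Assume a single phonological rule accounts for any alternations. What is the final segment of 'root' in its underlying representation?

/k/

'root' shows [k] ~ [tʃ] at the end of the stem ([piko] vs [pitʃɛ]).
Compare 'egg', with invariant [tʃ] in [netʃo] and [netʃɛ]: an analysis with underlying /tʃ/ and a rule producing [k] before the DEF suffix would wrongly predict alternation here too.
Therefore /k/ is basic and [tʃ] is derived by palatalization before a front vowel (/k/ and /g/ become palato-alveolar [tʃ] and [dʒ] before a front vowel).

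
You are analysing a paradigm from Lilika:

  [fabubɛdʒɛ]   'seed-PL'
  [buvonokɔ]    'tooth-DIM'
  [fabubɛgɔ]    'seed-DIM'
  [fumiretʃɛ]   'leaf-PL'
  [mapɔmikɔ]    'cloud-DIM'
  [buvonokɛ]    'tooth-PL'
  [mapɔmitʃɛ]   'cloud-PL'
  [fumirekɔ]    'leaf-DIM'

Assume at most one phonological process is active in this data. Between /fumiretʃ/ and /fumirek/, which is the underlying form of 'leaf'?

/fumiretʃ/

The stem for 'leaf' ends in [k] in [fumirekɔ] but [tʃ] in [fumiretʃɛ].
Compare 'tooth', with invariant [k] in [buvonokɔ] and [buvonokɛ]: an analysis with underlying /k/ and a rule producing [tʃ] before the PL suffix would wrongly predict alternation here too.
The underlying segment must be /tʃ/; palato-alveolar /tʃ/ and /dʒ/ become [k] and [g] when no front vowel follows, yielding [k] there.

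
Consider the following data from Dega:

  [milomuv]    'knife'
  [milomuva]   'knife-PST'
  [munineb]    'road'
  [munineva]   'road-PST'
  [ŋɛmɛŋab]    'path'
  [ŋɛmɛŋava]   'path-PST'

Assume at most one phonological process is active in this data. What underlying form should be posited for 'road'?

'road' shows [b] ~ [v] at the end of the stem ([munineb] vs [munineva]).
But 'knife' keeps [v] in both environments ([milomuv], [milomuva]), so there is no rule changing /v/ to [b] in isolation.
The underlying segment must be /b/; voiced stops become fricatives between vowels, yielding [v] there.
Hence 'road' is /munineb/ underlyingly.

/munineb/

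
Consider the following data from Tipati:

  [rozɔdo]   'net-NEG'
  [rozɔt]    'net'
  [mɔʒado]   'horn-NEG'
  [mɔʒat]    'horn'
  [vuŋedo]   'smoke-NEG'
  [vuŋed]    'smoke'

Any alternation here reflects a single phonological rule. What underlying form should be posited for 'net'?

/rozɔt/

The stem for 'net' ends in [d] in [rozɔdo] but [t] in [rozɔt].
The stem 'smoke' ([vuŋedo], [vuŋed]) shows [d] unchanged in both environments, so [d] cannot be basic with [t] derived in isolation.
The underlying segment must be /t/; voiceless stops become voiced between vowels, yielding [d] there.
Hence 'net' is /rozɔt/ underlyingly.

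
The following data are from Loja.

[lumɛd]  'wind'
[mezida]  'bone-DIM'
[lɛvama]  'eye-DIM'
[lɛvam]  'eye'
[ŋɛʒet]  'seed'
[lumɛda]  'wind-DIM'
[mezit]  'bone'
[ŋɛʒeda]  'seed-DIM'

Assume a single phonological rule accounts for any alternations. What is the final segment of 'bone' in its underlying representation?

/t/

'bone' shows [d] ~ [t] at the end of the stem ([mezida] vs [mezit]).
If /d/ were underlying and a rule turned it into [t] in isolation, 'wind' would also alternate; but it has [d] in both [lumɛda] and [lumɛd].
Therefore /t/ is basic and [d] is derived by intervocalic voicing (voiceless stops become voiced between vowels).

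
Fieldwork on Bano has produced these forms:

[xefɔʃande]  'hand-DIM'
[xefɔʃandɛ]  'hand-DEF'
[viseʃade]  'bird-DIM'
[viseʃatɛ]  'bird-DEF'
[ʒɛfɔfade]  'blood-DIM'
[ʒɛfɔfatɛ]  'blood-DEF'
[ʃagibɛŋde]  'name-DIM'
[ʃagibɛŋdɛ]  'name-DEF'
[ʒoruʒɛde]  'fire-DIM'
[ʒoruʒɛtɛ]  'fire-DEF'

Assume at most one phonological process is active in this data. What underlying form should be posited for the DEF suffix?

/-tɛ/

The DEF morpheme has two allomorphs, [-dɛ] and [-tɛ].
By contrast the DIM suffix keeps its initial [d] throughout — that segment must be underlying.
So the underlying form is /-tɛ/, and voiceless stops become voiced after a nasal.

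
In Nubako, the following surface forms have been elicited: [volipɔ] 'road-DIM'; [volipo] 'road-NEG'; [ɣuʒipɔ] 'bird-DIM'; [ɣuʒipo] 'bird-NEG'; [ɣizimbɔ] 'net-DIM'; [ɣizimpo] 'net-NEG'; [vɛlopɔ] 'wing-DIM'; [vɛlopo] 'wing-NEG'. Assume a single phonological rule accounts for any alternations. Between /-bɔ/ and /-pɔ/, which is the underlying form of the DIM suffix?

The DIM morpheme has two allomorphs, [-bɔ] and [-pɔ].
By contrast the NEG suffix keeps its initial [p] throughout — that segment must be underlying.
So the underlying form is /-bɔ/, and voiced stops become voiceless after a vowel.

/-bɔ/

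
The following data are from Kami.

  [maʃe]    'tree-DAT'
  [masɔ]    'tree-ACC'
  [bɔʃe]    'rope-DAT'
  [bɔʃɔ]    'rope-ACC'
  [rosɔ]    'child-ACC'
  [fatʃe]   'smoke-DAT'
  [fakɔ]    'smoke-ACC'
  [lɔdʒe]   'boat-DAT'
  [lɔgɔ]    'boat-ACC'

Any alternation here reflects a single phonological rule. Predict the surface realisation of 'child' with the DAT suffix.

The stem for 'tree' ends in [ʃ] in [maʃe] but [s] in [masɔ].
If /ʃ/ were underlying and a rule turned it into [s] before the ACC suffix, 'rope' would also alternate; but it has [ʃ] in both [bɔʃe] and [bɔʃɔ].
Therefore /s/ is basic and [ʃ] is derived by palatalization before a front vowel (/k/, /g/ and /s/ become palato-alveolar [tʃ], [dʒ] and [ʃ] before a front vowel).
From [rosɔ] the stem 'child' is /ros/; before a front vowel this yields [roʃe].

[roʃe]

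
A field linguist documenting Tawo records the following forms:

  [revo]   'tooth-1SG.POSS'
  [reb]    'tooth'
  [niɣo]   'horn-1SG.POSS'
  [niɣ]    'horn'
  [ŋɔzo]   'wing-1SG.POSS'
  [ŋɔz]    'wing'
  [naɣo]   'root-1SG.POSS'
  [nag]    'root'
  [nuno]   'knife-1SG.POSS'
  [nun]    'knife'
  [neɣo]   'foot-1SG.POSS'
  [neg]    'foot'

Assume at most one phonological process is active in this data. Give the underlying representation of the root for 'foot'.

The root 'foot' surfaces as [neɣo] and [neg], with a stem-final [ɣ] ~ [g] alternation.
But 'horn' keeps [ɣ] in both environments ([niɣo], [niɣ]), so there is no rule changing /ɣ/ to [g] in isolation.
The underlying segment must be /g/; voiced stops become fricatives between vowels, yielding [ɣ] there.
So 'foot' = /neg/.

/neg/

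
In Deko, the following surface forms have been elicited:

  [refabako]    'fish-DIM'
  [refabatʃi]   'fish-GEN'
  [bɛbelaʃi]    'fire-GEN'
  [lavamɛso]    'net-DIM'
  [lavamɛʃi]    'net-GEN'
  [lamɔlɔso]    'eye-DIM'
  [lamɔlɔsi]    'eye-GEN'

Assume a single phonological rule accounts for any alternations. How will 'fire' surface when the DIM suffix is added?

[bɛbelaso]

In [lavamɛso] and [lavamɛʃi] the final segment of 'net' alternates: [s] ~ [ʃ].
The stem 'eye' ([lamɔlɔso], [lamɔlɔsi]) shows [s] unchanged in both environments, so [s] cannot be basic with [ʃ] derived before the GEN suffix.
The alternation reflects depalatalization: palato-alveolar /tʃ/ and /ʃ/ become [k] and [s] when no front vowel follows. /ʃ/ is underlying.
From [bɛbelaʃi] the stem 'fire' is /bɛbelaʃ/; when no front vowel follows this yields [bɛbelaso].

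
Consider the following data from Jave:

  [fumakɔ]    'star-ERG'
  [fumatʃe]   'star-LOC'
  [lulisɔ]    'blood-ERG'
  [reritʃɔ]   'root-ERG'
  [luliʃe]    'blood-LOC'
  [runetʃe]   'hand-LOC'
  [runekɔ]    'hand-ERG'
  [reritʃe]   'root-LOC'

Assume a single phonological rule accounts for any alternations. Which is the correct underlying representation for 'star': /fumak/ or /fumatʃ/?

In [fumakɔ] and [fumatʃe] the final segment of 'star' alternates: [k] ~ [tʃ].
But 'root' keeps [tʃ] in both environments ([reritʃɔ], [reritʃe]), so there is no rule changing /tʃ/ to [k] before the ERG suffix.
So /k/ is underlying, and a rule of palatalization before a front vowel — /k/ and /s/ become palato-alveolar [tʃ] and [ʃ] before a front vowel — gives [tʃ].

/fumak/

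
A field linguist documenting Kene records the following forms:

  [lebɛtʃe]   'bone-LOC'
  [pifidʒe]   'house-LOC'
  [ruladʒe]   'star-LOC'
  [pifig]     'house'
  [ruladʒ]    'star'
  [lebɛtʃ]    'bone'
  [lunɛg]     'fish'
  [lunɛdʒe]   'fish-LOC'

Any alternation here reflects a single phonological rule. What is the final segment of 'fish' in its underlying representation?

/g/

In [lunɛg] and [lunɛdʒe] the final segment of 'fish' alternates: [g] ~ [dʒ].
The stem 'star' ([ruladʒ], [ruladʒe]) shows [dʒ] unchanged in both environments, so [dʒ] cannot be basic with [g] derived in isolation.
Therefore /g/ is basic and [dʒ] is derived by palatalization before a front vowel (/g/ becomes palato-alveolar [dʒ] before a front vowel).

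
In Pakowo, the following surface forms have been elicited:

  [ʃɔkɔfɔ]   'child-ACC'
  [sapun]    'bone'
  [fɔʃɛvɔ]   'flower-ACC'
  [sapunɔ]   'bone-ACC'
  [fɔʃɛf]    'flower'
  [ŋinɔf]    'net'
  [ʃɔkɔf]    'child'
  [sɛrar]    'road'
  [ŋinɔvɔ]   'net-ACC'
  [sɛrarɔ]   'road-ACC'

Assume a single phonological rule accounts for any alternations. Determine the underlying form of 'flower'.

/fɔʃɛv/

'flower' shows [v] ~ [f] at the end of the stem ([fɔʃɛvɔ] vs [fɔʃɛf]).
But 'child' keeps [f] in both environments ([ʃɔkɔfɔ], [ʃɔkɔf]), so there is no rule changing /f/ to [v] before the ACC suffix.
The underlying segment must be /v/; voiced obstruents become voiceless word-finally, yielding [f] there.
The underlying form of 'flower' is therefore /fɔʃɛv/.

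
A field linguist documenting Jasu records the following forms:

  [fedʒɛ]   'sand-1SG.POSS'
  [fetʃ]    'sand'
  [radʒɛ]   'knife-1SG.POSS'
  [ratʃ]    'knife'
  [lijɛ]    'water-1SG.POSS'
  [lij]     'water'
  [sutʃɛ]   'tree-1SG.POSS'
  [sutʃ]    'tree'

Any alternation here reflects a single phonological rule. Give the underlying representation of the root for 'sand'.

/fedʒ/

In [fedʒɛ] and [fetʃ] the final segment of 'sand' alternates: [dʒ] ~ [tʃ].
If /tʃ/ were underlying and a rule turned it into [dʒ] before the 1SG.POSS suffix, 'tree' would also alternate; but it has [tʃ] in both [sutʃɛ] and [sutʃ].
Therefore /dʒ/ is basic and [tʃ] is derived by word-final obstruent devoicing (voiced obstruents become voiceless word-finally).
So 'sand' = /fedʒ/.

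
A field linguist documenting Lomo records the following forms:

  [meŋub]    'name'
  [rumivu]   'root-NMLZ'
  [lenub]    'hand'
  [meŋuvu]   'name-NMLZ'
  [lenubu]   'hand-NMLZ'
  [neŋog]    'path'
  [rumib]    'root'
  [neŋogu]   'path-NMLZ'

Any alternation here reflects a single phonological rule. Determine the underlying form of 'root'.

In [rumib] and [rumivu] the final segment of 'root' alternates: [b] ~ [v].
If /b/ were underlying and a rule turned it into [v] before the NMLZ suffix, 'hand' would also alternate; but it has [b] in both [lenub] and [lenubu].
Therefore /v/ is basic and [b] is derived by word-final hardening (voiced fricatives become stops word-finally).

/rumiv/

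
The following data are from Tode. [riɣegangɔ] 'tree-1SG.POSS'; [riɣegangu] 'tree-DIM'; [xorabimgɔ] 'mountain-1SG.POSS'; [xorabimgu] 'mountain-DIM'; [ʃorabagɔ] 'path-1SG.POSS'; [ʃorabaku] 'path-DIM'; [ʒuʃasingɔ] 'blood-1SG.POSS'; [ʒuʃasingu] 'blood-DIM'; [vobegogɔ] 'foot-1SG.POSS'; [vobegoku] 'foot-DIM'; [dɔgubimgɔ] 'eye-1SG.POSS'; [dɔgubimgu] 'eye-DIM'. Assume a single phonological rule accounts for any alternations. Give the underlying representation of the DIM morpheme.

/-ku/

The DIM suffix surfaces as [-gu] and [-ku], depending on the final segment of the stem.
By contrast the 1SG.POSS suffix keeps its initial [g] throughout — that segment must be underlying.
So the underlying form is /-ku/, and voiceless stops become voiced after a nasal.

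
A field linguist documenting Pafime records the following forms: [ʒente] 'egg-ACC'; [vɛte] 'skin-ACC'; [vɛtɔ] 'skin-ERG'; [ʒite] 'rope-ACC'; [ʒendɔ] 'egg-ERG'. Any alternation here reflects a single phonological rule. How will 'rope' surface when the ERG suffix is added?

[ʒitɔ]

The ERG suffix surfaces as [-dɔ] and [-tɔ], depending on the final segment of the stem.
The ACC suffix, which begins with [t], is invariant after every stem; so [t] is not altered by any rule here.
So the underlying form is /-dɔ/, and voiced stops become voiceless after a vowel.
After 'rope', which ends in a vowel, the suffix surfaces as [-tɔ], giving [ʒitɔ].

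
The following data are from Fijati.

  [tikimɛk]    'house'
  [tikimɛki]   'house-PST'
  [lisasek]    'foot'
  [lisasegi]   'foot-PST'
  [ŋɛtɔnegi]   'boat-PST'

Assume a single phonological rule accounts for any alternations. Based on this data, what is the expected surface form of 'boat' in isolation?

The stem for 'foot' ends in [k] in [lisasek] but [g] in [lisasegi].
If /k/ were underlying and a rule turned it into [g] before the PST suffix, 'house' would also alternate; but it has [k] in both [tikimɛk] and [tikimɛki].
Therefore /g/ is basic and [k] is derived by word-final obstruent devoicing (voiced obstruents become voiceless word-finally).
From [ŋɛtɔnegi] the stem 'boat' is /ŋɛtɔneg/; word-finally this yields [ŋɛtɔnek].

[ŋɛtɔnek]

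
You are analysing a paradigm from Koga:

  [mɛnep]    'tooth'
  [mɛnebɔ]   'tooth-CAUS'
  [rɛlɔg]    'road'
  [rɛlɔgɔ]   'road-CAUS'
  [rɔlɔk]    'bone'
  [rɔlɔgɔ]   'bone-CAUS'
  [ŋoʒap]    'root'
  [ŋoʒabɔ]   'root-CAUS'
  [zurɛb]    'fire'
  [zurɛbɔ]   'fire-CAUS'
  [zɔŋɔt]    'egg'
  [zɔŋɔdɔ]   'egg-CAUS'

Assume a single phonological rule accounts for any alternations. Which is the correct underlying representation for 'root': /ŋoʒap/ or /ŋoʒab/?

'root' shows [p] ~ [b] at the end of the stem ([ŋoʒap] vs [ŋoʒabɔ]).
The stem 'fire' ([zurɛb], [zurɛbɔ]) shows [b] unchanged in both environments, so [b] cannot be basic with [p] derived in isolation.
The alternation reflects intervocalic voicing: voiceless stops become voiced between vowels. /p/ is underlying.

/ŋoʒap/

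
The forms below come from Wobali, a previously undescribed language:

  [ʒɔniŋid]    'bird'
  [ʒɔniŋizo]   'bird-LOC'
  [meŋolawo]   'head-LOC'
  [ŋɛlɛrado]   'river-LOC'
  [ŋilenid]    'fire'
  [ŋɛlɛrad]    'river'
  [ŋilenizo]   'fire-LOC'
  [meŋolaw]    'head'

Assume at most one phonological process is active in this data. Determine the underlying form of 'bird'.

/ʒɔniŋiz/

In [ʒɔniŋizo] and [ʒɔniŋid] the final segment of 'bird' alternates: [z] ~ [d].
Compare 'river', with invariant [d] in [ŋɛlɛrado] and [ŋɛlɛrad]: an analysis with underlying /d/ and a rule producing [z] before the LOC suffix would wrongly predict alternation here too.
Therefore /z/ is basic and [d] is derived by word-final hardening (voiced fricatives become stops word-finally).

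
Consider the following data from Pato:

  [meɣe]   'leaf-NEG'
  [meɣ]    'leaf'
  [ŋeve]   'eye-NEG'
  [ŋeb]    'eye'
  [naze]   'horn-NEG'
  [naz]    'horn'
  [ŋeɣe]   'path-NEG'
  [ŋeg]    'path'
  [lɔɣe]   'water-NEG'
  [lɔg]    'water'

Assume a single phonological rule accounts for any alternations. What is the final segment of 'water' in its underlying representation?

/g/

In [lɔɣe] and [lɔg] the final segment of 'water' alternates: [ɣ] ~ [g].
But 'leaf' keeps [ɣ] in both environments ([meɣe], [meɣ]), so there is no rule changing /ɣ/ to [g] in isolation.
So /g/ is underlying, and a rule of intervocalic spirantization — voiced stops become fricatives between vowels — gives [ɣ].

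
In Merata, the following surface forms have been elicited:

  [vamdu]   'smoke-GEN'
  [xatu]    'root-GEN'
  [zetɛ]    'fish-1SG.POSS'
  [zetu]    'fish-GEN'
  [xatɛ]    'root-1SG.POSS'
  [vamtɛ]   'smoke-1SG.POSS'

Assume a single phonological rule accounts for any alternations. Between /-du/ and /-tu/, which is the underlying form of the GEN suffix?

The GEN morpheme has two allomorphs, [-du] and [-tu].
By contrast the 1SG.POSS suffix keeps its initial [t] throughout — that segment must be underlying.
The GEN suffix is therefore /-du/ underlyingly, with post-vocalic devoicing: voiced stops become voiceless after a vowel.

/-du/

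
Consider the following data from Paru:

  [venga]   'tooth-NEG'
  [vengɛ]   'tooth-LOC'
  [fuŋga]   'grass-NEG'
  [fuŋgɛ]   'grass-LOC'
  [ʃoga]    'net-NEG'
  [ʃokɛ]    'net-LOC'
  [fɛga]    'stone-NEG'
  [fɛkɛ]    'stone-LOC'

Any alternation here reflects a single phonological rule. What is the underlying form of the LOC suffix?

The LOC suffix surfaces as [-gɛ] and [-kɛ], depending on the final segment of the stem.
The NEG suffix, which begins with [g], is invariant after every stem; so [g] is not altered by any rule here.
The LOC suffix is therefore /-kɛ/ underlyingly, with post-nasal voicing: voiceless stops become voiced after a nasal.

/-kɛ/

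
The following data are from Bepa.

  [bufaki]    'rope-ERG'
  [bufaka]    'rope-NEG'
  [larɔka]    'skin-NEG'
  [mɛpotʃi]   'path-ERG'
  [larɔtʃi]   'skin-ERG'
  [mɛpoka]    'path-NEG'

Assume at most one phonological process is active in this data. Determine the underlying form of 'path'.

/mɛpotʃ/

The root 'path' surfaces as [mɛpotʃi] and [mɛpoka], with a stem-final [tʃ] ~ [k] alternation.
But 'rope' keeps [k] in both environments ([bufaki], [bufaka]), so there is no rule changing /k/ to [tʃ] before the ERG suffix.
The alternation reflects depalatalization: palato-alveolar /tʃ/ becomes [k] when no front vowel follows. /tʃ/ is underlying.
So 'path' = /mɛpotʃ/.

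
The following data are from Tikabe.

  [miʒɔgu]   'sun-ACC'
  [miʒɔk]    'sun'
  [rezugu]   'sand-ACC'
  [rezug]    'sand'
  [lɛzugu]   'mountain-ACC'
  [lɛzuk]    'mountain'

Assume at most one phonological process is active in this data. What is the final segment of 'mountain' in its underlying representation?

The root 'mountain' surfaces as [lɛzugu] and [lɛzuk], with a stem-final [g] ~ [k] alternation.
Compare 'sand', with invariant [g] in [rezugu] and [rezug]: an analysis with underlying /g/ and a rule producing [k] in isolation would wrongly predict alternation here too.
The alternation reflects intervocalic voicing: voiceless stops become voiced between vowels. /k/ is underlying.

/k/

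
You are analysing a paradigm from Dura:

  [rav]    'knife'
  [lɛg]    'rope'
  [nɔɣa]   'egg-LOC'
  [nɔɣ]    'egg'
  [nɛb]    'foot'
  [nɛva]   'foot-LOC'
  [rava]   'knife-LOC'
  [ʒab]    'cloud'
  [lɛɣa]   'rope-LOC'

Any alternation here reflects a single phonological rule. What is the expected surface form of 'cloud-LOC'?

[ʒava]

In [nɛb] and [nɛva] the final segment of 'foot' alternates: [b] ~ [v].
But 'knife' keeps [v] in both environments ([rav], [rava]), so there is no rule changing /v/ to [b] in isolation.
So /b/ is underlying, and a rule of intervocalic spirantization — voiced stops become fricatives between vowels — gives [v].
The one attested form of 'cloud', [ʒab], shows underlying /ʒab/. Applying the same rule between vowels gives [ʒava].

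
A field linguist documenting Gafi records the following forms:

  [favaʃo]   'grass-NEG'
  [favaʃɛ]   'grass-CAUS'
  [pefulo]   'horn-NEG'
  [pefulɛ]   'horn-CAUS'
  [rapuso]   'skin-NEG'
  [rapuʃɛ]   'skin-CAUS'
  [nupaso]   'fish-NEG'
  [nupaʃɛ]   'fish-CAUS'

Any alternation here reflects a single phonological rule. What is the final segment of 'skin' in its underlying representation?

In [rapuso] and [rapuʃɛ] the final segment of 'skin' alternates: [s] ~ [ʃ].
But 'grass' keeps [ʃ] in both environments ([favaʃo], [favaʃɛ]), so there is no rule changing /ʃ/ to [s] before the NEG suffix.
The underlying segment must be /s/; /s/ becomes palato-alveolar [ʃ] before a front vowel, yielding [ʃ] there.

/s/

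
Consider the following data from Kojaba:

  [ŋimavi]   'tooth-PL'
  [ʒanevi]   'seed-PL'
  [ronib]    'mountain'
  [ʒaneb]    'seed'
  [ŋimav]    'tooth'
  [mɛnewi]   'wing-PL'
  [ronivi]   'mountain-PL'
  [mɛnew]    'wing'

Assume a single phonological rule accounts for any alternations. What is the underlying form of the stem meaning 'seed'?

/ʒaneb/

The stem for 'seed' ends in [b] in [ʒaneb] but [v] in [ʒanevi].
Compare 'tooth', with invariant [v] in [ŋimav] and [ŋimavi]: an analysis with underlying /v/ and a rule producing [b] in isolation would wrongly predict alternation here too.
So /b/ is underlying, and a rule of intervocalic spirantization — voiced stops become fricatives between vowels — gives [v].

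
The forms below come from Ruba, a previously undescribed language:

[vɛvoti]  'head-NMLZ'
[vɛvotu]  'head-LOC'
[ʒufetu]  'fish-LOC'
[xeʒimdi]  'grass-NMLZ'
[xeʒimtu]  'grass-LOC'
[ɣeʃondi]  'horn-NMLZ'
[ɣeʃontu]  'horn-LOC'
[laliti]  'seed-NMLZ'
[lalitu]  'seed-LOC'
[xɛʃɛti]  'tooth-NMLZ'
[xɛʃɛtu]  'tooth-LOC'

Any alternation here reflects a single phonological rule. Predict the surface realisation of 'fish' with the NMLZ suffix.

The NMLZ morpheme has two allomorphs, [-di] and [-ti].
The LOC suffix, which begins with [t], is invariant after every stem; so [t] is not altered by any rule here.
So the underlying form is /-di/, and voiced stops become voiceless after a vowel.
After 'fish', which ends in a vowel, the suffix surfaces as [-ti], giving [ʒufeti].

[ʒufeti]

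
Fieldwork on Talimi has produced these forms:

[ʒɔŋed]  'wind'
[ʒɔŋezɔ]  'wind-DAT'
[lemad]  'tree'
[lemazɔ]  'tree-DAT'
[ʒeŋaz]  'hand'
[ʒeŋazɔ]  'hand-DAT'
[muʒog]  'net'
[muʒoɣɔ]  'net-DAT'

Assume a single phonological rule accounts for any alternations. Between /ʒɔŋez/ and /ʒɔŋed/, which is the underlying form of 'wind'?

'wind' shows [d] ~ [z] at the end of the stem ([ʒɔŋed] vs [ʒɔŋezɔ]).
Compare 'hand', with invariant [z] in [ʒeŋaz] and [ʒeŋazɔ]: an analysis with underlying /z/ and a rule producing [d] in isolation would wrongly predict alternation here too.
The underlying segment must be /d/; voiced stops become fricatives between vowels, yielding [z] there.

/ʒɔŋed/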